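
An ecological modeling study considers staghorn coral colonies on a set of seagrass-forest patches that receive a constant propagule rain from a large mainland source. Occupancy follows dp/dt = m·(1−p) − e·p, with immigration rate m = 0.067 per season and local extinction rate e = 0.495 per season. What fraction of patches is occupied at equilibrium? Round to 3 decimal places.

Setting dp/dt = 0: m − m·p* = e·p*, so m = (m+e)·p*.
p* = m/(m+e) = 0.067/(0.067+0.495) = 0.067/0.5620 = 0.1192.

0.119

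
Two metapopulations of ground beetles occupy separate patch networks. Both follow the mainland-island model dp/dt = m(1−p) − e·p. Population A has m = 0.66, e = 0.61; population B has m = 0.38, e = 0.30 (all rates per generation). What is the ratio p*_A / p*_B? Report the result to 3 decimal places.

0.930

A: p*_A = m/(m+e) = 0.66/1.2700 = 0.5197.
B: p*_B = 0.38/0.6800 = 0.5588.
p*_A / p*_B = 0.5197/0.5588 = 0.9300.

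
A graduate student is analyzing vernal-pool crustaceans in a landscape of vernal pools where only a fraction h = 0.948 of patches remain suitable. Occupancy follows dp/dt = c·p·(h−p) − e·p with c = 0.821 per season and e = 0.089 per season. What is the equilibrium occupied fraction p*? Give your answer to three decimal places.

Setting dp/dt = 0 and dividing by p* gives c·(h−p*) = e.
So p* = h − e/c = 0.948 − 0.089/0.821 = 0.948 − 0.1084 = 0.8396.

0.840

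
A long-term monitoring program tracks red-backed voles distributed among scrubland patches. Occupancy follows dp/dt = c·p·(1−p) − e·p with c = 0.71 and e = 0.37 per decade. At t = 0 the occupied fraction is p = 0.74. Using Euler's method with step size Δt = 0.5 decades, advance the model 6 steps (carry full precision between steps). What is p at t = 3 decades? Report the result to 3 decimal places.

Update rule: p ← p + [c·p·(1−p) − e·p]·Δt with Δt = 0.5.
step 1: Δp = -0.06860, p = 0.67140
step 2: Δp = -0.04589, p = 0.62551
step 3: Δp = -0.03256, p = 0.59295
step 4: Δp = -0.02401, p = 0.56894
step 5: Δp = -0.01819, p = 0.55075
step 6: Δp = -0.01405, p = 0.53669

0.537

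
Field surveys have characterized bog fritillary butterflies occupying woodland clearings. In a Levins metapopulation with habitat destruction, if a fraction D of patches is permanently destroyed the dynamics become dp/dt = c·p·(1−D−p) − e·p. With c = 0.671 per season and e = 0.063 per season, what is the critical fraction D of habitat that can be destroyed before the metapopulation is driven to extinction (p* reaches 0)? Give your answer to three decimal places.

0.906

The nontrivial equilibrium is p* = (1−D) − e/c; extinction occurs when this hits zero.
So D_crit = 1 − e/c = 1 − 0.063/0.671 = 1 − 0.0939 = 0.9061.
This equals the undisturbed p*, a classic result of Lande's extension.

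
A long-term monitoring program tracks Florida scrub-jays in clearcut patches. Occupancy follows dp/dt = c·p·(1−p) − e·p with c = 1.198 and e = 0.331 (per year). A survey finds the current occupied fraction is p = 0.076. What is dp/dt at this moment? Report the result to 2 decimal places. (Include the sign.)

Colonization term: c·p·(1−p) = 1.198×0.076×0.9240 = 0.08413.
Extinction term: e·p = 0.02516.
dp/dt = 0.08413 − 0.02516 = 0.05897.

0.06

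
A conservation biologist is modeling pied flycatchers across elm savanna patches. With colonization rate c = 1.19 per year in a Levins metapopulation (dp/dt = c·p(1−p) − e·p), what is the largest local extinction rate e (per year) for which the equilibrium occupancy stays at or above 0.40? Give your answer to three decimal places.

0.714

1 − e/c ≥ 0.40 ⇒ e ≤ c(1 − 0.40) = 1.19 × 0.6000.
e_max = 0.7140.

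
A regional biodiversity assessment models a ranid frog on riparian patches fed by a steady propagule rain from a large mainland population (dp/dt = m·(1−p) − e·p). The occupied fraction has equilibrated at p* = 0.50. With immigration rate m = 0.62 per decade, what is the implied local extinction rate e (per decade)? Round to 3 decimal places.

0.620

At equilibrium m(1−p*) = e·p*, so e = m(1−p*)/p*.
e = 0.62 × 0.5000 / 0.50 = 0.6200.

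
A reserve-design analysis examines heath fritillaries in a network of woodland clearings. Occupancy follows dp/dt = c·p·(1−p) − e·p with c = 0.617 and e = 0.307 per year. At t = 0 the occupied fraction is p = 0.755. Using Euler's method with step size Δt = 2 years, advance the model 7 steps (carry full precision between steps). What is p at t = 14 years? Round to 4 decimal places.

Update rule: p ← p + [c·p·(1−p) − e·p]·Δt with Δt = 2.
step 1: Δp = -0.23531, p = 0.51969
step 2: Δp = -0.01107, p = 0.50862
step 3: Δp = -0.00389, p = 0.50474
step 4: Δp = -0.00144, p = 0.50330
step 5: Δp = -0.00054, p = 0.50276
step 6: Δp = -0.00020, p = 0.50256
step 7: Δp = -0.00008, p = 0.50248

0.5025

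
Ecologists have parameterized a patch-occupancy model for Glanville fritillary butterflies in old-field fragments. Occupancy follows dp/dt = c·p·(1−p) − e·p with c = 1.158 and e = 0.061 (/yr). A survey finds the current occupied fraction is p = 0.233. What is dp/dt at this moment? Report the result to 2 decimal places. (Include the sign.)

0.19

Colonization term: c·p·(1−p) = 1.158×0.233×0.7670 = 0.20695.
Extinction term: e·p = 0.01421.
dp/dt = 0.20695 − 0.01421 = 0.19273.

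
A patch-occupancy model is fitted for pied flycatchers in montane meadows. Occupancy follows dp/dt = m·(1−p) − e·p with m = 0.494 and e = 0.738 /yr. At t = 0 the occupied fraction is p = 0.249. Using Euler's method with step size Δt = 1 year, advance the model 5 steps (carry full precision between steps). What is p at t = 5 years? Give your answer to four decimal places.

0.4011

Update rule: p ← p + [m·(1−p) − e·p]·Δt with Δt = 1.
  1  |  dp/dt·Δt = +0.187232  |  p_1 = 0.436232
  2  |  dp/dt·Δt = -0.043438  |  p_2 = 0.392794
  3  |  dp/dt·Δt = +0.010078  |  p_3 = 0.402872
  4  |  dp/dt·Δt = -0.002338  |  p_4 = 0.400534
  5  |  dp/dt·Δt = +0.000542  |  p_5 = 0.401076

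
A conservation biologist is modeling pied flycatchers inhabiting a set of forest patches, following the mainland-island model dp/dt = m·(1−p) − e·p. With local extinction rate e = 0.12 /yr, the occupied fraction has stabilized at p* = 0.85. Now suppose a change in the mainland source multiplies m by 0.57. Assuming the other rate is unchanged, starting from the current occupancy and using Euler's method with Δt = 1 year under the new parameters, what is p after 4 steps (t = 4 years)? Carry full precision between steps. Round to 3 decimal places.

Balance m(1−p*) = e·p* gives m = e·p*/(1−p*) = 0.12×0.85000/0.15000 = 0.68000.
Starting from p₀ = 0.85000; update p ← p + (dp/dt)·Δt with the new parameters.
p: 0.85000 → 0.80614  (Δp = -0.04386)
p: 0.80614 → 0.78454  (Δp = -0.02160)
p: 0.78454 → 0.77391  (Δp = -0.01063)
p: 0.77391 → 0.76867  (Δp = -0.00524)

0.769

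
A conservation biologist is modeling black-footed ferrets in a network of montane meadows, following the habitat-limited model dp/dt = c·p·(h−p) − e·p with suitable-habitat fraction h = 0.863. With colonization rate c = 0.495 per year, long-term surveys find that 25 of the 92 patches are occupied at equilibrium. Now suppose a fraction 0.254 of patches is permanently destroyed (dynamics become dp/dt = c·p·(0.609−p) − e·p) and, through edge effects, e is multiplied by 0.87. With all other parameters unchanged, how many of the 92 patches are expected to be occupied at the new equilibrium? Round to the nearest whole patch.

Observed p* = 25/92 = 0.27174.
Balance c(h−p*) = e gives e = 0.495×(0.863 − 0.27174) = 0.29267.
New p* = 0.609 − e/c = 0.609 − 0.25462/0.49500 = 0.09462.
Expected occupied = 92 × 0.09462 = 8.71 ≈ 9.

9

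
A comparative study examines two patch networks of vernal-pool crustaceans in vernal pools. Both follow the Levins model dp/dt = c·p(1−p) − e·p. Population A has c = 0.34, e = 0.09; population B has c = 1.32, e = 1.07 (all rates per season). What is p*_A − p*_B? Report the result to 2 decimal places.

0.55

A: p*_A = 1 − 0.09/0.34 = 0.7353.
B: p*_B = 1 − 1.07/1.32 = 0.1894.
p*_A − p*_B = 0.7353 − 0.1894 = 0.5459.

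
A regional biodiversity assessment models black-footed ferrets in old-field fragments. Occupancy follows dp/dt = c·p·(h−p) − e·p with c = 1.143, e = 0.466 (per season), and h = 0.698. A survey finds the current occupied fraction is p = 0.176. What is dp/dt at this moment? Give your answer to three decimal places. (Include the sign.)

Colonization term: c·p·(h−p) = 1.143×0.176×0.5220 = 0.10501.
Extinction term: e·p = 0.08202.
dp/dt = 0.10501 − 0.08202 = 0.02299.

0.023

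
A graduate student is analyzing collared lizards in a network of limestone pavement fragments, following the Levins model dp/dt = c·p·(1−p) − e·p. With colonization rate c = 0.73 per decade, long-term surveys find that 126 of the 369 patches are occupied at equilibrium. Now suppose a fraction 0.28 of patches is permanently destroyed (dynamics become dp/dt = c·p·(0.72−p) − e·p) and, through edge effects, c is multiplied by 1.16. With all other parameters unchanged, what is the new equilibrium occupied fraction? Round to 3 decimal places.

Observed p* = 126/369 = 0.34146.
Balance c(1−p*) = e gives e = 0.73×(1 − 0.34146) = 0.48073.
New p* = 0.72 − e/c = 0.72 − 0.48073/0.84680 = 0.15230.

0.152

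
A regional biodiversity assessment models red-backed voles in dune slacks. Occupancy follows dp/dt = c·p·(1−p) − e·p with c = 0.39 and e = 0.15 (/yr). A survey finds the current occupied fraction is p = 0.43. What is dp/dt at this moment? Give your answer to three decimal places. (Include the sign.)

0.031

Colonization term: c·p·(1−p) = 0.39×0.43×0.5700 = 0.09559.
Extinction term: e·p = 0.06450.
dp/dt = 0.09559 − 0.06450 = 0.03109.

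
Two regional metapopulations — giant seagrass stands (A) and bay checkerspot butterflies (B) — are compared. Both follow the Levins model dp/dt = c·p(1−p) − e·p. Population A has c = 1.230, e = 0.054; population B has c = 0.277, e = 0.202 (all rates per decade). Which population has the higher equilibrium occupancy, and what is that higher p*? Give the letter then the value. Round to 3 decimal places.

A: p*_A = 1 − 0.054/1.230 = 0.9561.
B: p*_B = 1 − 0.202/0.277 = 0.2708.
A is higher at 0.9561.

A, 0.956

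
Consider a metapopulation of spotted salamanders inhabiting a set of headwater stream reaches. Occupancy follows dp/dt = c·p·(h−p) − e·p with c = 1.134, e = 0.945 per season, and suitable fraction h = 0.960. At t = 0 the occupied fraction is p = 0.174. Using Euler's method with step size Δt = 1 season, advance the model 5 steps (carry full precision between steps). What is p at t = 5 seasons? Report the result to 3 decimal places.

0.144

Update rule: p ← p + [c·p·(h−p) − e·p]·Δt with Δt = 1.
t = 1: p = 0.17400 + (-0.00934) = 0.16466
t = 2: p = 0.16466 + (-0.00709) = 0.15757
t = 3: p = 0.15757 + (-0.00552) = 0.15204
t = 4: p = 0.15204 + (-0.00438) = 0.14767
t = 5: p = 0.14767 + (-0.00352) = 0.14415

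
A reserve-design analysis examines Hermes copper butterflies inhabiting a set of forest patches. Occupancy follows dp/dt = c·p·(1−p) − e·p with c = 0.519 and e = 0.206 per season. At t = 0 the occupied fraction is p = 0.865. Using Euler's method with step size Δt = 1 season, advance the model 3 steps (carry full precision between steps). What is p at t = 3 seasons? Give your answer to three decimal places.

0.660

Update rule: p ← p + [c·p·(1−p) − e·p]·Δt with Δt = 1.
t = 1: p = 0.86500 + (-0.11758) = 0.74742
t = 2: p = 0.74742 + (-0.05599) = 0.69143
t = 3: p = 0.69143 + (-0.03170) = 0.65973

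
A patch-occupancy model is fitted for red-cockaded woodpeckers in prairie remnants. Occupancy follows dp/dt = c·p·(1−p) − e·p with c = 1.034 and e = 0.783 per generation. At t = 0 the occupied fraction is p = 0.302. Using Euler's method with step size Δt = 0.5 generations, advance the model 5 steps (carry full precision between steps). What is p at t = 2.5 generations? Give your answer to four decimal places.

Update rule: p ← p + [c·p·(1−p) − e·p]·Δt with Δt = 0.5.
  1  |  dp/dt·Δt = -0.009251  |  p_1 = 0.292749
  2  |  dp/dt·Δt = -0.007568  |  p_2 = 0.285181
  3  |  dp/dt·Δt = -0.006256  |  p_3 = 0.278924
  4  |  dp/dt·Δt = -0.005217  |  p_4 = 0.273707
  5  |  dp/dt·Δt = -0.004381  |  p_5 = 0.269326

0.2693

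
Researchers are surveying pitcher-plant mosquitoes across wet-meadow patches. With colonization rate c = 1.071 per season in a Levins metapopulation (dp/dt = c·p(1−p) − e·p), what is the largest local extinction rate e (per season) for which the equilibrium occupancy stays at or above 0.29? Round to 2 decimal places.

0.76

1 − e/c ≥ 0.29 ⇒ e ≤ c(1 − 0.29) = 1.071 × 0.7100.
e_max = 0.7604.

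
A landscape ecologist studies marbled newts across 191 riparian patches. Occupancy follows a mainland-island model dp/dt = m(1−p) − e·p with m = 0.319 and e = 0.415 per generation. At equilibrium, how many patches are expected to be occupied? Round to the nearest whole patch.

83

p* = m/(m+e) = 0.319/0.7340 = 0.4346.
Expected occupied patches = N × p* = 191 × 0.4346 = 83.01 ≈ 83.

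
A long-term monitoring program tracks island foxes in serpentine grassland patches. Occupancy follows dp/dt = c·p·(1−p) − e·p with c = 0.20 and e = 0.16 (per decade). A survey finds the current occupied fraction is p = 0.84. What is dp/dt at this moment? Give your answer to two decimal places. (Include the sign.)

-0.11

Colonization term: c·p·(1−p) = 0.20×0.84×0.1600 = 0.02688.
Extinction term: e·p = 0.13440.
dp/dt = 0.02688 − 0.13440 = -0.10752.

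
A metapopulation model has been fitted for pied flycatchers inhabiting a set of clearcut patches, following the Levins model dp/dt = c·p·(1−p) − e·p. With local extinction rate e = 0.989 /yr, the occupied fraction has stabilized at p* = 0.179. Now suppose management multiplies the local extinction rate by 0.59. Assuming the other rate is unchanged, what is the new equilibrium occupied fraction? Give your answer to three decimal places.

0.516

Balance c(1−p*) = e gives c = e/(1 − 0.17900) = 0.989/0.82100 = 1.20463.
New p* = 1 − e/c = 1 − 0.58351/1.20463 = 0.51561.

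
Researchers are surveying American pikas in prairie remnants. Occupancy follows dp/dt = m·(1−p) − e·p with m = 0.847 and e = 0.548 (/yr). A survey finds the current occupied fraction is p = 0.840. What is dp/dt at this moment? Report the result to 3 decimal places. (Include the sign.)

-0.325

Colonization term: m·(1−p) = 0.847×0.1600 = 0.13552.
Extinction term: e·p = 0.46032.
dp/dt = 0.13552 − 0.46032 = -0.32480.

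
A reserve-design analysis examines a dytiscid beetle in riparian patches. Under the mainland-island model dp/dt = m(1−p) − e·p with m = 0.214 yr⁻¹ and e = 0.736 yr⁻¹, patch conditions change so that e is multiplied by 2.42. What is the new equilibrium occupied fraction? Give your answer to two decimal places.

0.11

Before: p* = 0.214/(0.214+0.736) = 0.2253.
After: m = 0.214, e = 1.78112; p* = 0.214/1.9951 = 0.1073.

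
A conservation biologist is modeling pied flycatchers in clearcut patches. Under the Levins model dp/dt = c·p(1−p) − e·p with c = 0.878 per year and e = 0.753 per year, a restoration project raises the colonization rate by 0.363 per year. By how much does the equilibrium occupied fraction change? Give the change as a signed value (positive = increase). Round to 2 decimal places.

Before: p* = 1 − 0.753/0.878 = 0.1424.
After the change, c = 1.241, e = 0.753, so p* = 1 − 0.753/1.241 = 0.3932.
Δp* = 0.3932 − 0.1424 = +0.2509.

0.25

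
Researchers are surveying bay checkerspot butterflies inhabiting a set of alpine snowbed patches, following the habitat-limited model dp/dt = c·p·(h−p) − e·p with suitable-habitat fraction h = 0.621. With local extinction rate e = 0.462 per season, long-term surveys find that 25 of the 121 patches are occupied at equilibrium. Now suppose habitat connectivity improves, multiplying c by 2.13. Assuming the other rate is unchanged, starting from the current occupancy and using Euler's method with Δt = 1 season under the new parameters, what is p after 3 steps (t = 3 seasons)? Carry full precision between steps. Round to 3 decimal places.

0.425

Observed p* = 25/121 = 0.20661.
Balance c(h−p*) = e gives c = e/(0.621 − 0.20661) = 0.462/0.41439 = 1.11490.
Starting from p₀ = 0.20661; update p ← p + (dp/dt)·Δt with the new parameters.
step 1: Δp = +0.10786, p = 0.31448
step 2: Δp = +0.08362, p = 0.39810
step 3: Δp = +0.02680, p = 0.42490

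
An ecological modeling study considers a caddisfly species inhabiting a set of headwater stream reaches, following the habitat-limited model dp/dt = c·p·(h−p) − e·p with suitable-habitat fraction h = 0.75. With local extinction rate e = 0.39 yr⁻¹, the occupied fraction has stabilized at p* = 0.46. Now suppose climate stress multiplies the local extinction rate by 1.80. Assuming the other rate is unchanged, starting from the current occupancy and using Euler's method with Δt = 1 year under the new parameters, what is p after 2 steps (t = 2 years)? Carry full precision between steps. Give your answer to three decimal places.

0.279

Balance c(h−p*) = e gives c = e/(0.75 − 0.46000) = 0.39/0.29000 = 1.34483.
Starting from p₀ = 0.46000; update p ← p + (dp/dt)·Δt with the new parameters.
p: 0.46000 → 0.31648  (Δp = -0.14352)
p: 0.31648 → 0.27882  (Δp = -0.03766)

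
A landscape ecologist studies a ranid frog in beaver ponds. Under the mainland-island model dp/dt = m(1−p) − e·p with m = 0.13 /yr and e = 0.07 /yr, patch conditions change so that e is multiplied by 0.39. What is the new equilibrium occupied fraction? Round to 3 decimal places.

Before: p* = 0.13/(0.13+0.07) = 0.6500.
After: m = 0.13, e = 0.0273; p* = 0.13/0.1573 = 0.8264.

0.826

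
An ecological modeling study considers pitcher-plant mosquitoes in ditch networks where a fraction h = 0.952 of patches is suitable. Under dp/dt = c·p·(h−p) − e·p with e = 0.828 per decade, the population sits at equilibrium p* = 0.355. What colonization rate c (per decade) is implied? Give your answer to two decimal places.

1.39

At equilibrium c(h−p*) = e, so c = e/(h−p*).
c = 0.828/(0.952 − 0.355) = 0.828/0.5970 = 1.3869.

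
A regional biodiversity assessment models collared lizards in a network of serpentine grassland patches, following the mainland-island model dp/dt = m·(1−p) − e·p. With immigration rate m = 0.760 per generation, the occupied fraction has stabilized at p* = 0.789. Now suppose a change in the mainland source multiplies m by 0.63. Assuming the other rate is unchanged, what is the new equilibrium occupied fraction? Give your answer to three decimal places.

0.702

Balance m(1−p*) = e·p* gives e = m(1−p*)/p* = 0.760×0.21100/0.78900 = 0.20324.
New p* = m/(m+e) = 0.47880/(0.47880+0.20324) = 0.70201.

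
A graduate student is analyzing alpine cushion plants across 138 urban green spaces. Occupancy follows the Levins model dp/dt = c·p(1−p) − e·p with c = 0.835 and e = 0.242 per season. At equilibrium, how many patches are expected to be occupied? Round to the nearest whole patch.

p* = 1 − e/c = 1 − 0.242/0.835 = 0.7102.
Expected occupied patches = N × p* = 138 × 0.7102 = 98.00 ≈ 98.

98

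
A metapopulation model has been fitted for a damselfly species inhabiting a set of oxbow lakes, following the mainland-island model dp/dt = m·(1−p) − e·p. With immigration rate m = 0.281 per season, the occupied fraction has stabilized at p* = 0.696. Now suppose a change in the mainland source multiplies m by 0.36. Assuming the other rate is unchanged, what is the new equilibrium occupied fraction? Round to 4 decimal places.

0.4518

Balance m(1−p*) = e·p* gives e = m(1−p*)/p* = 0.281×0.30400/0.69600 = 0.12274.
New p* = m/(m+e) = 0.10116/(0.10116+0.12274) = 0.45181.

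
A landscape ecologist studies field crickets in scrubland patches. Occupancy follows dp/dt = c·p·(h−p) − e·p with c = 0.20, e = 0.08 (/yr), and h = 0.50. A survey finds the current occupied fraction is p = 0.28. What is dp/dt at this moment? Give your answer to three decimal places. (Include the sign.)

Colonization term: c·p·(h−p) = 0.20×0.28×0.2200 = 0.01232.
Extinction term: e·p = 0.02240.
dp/dt = 0.01232 − 0.02240 = -0.01008.

-0.010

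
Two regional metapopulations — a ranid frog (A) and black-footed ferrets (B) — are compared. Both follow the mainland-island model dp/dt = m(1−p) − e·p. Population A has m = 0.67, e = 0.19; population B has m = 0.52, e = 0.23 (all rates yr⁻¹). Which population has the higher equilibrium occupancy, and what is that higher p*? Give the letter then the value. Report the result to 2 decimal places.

A, 0.78

A: p*_A = m/(m+e) = 0.67/0.8600 = 0.7791.
B: p*_B = 0.52/0.7500 = 0.6933.
A is higher at 0.7791.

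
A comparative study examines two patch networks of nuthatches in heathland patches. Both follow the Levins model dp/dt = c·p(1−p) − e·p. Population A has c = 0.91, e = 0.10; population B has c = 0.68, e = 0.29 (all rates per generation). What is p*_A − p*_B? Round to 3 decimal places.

A: p*_A = 1 − 0.10/0.91 = 0.8901.
B: p*_B = 1 − 0.29/0.68 = 0.5735.
p*_A − p*_B = 0.8901 − 0.5735 = 0.3166.

0.317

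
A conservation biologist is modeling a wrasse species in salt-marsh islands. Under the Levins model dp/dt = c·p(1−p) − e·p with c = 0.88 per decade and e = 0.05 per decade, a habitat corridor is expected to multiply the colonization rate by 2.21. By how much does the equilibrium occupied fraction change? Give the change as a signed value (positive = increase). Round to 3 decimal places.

Before: p* = 1 − 0.05/0.88 = 0.9432.
After the change, c = 1.9448, e = 0.05, so p* = 1 − 0.05/1.9448 = 0.9743.
Δp* = 0.9743 − 0.9432 = +0.0311.

0.031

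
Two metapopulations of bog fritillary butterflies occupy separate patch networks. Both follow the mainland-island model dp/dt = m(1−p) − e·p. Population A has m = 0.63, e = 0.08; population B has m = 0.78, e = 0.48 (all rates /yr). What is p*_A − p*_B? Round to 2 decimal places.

A: p*_A = m/(m+e) = 0.63/0.7100 = 0.8873.
B: p*_B = 0.78/1.2600 = 0.6190.
p*_A − p*_B = 0.8873 − 0.6190 = 0.2683.

0.27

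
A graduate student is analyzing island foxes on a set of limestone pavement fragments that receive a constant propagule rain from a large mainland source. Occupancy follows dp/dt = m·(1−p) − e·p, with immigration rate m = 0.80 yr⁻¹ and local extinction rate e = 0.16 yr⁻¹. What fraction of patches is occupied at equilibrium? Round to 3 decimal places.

Setting dp/dt = 0: m − m·p* = e·p*, so m = (m+e)·p*.
p* = m/(m+e) = 0.80/(0.80+0.16) = 0.80/0.9600 = 0.8333.

0.833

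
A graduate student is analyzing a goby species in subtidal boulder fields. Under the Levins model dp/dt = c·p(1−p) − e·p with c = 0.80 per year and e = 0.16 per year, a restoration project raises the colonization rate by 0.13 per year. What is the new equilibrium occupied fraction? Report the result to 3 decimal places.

0.828

Before: p* = 1 − 0.16/0.80 = 0.8000.
After the change, c = 0.93, e = 0.16, so p* = 1 − 0.16/0.93 = 0.8280.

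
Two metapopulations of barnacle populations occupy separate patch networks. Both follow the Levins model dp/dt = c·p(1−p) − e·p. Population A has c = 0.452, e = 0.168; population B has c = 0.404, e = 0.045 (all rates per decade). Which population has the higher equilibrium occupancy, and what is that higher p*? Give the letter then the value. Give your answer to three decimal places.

A: p*_A = 1 − 0.168/0.452 = 0.6283.
B: p*_B = 1 − 0.045/0.404 = 0.8886.
B is higher at 0.8886.

B, 0.889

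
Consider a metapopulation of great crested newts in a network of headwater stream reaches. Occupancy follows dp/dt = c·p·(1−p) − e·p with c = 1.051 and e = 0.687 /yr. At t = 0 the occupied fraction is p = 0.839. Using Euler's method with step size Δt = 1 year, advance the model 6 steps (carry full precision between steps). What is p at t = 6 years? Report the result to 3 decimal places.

Update rule: p ← p + [c·p·(1−p) − e·p]·Δt with Δt = 1.
step 1: Δp = -0.43442, p = 0.40458
step 2: Δp = -0.02476, p = 0.37981
step 3: Δp = -0.01336, p = 0.36645
step 4: Δp = -0.00775, p = 0.35870
step 5: Δp = -0.00466, p = 0.35404
step 6: Δp = -0.00287, p = 0.35117

0.351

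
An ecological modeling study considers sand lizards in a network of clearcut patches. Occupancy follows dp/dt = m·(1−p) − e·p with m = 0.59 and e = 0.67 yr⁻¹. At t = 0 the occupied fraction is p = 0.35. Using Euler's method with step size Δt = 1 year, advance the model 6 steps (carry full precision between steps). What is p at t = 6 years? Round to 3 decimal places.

0.468

Update rule: p ← p + [m·(1−p) − e·p]·Δt with Δt = 1.
  1  |  dp/dt·Δt = +0.149000  |  p_1 = 0.499000
  2  |  dp/dt·Δt = -0.038740  |  p_2 = 0.460260
  3  |  dp/dt·Δt = +0.010072  |  p_3 = 0.470332
  4  |  dp/dt·Δt = -0.002619  |  p_4 = 0.467714
  5  |  dp/dt·Δt = +0.000681  |  p_5 = 0.468394
  6  |  dp/dt·Δt = -0.000177  |  p_6 = 0.468217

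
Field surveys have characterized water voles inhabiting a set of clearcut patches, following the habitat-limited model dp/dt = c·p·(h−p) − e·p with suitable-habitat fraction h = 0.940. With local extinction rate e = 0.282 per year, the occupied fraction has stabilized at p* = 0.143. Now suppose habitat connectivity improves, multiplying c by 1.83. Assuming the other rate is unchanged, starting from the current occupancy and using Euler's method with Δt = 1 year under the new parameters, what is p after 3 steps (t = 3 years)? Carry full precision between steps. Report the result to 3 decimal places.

Balance c(h−p*) = e gives c = e/(0.94 − 0.14300) = 0.282/0.79700 = 0.35383.
Starting from p₀ = 0.14300; update p ← p + (dp/dt)·Δt with the new parameters.
p: 0.14300 → 0.17647  (Δp = +0.03347)
p: 0.17647 → 0.21395  (Δp = +0.03748)
p: 0.21395 → 0.25420  (Δp = +0.04025)

0.254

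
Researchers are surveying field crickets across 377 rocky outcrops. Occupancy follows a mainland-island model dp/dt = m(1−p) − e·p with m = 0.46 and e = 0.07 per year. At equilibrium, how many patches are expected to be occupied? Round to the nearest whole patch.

p* = m/(m+e) = 0.46/0.5300 = 0.8679.
Expected occupied patches = N × p* = 377 × 0.8679 = 327.21 ≈ 327.

327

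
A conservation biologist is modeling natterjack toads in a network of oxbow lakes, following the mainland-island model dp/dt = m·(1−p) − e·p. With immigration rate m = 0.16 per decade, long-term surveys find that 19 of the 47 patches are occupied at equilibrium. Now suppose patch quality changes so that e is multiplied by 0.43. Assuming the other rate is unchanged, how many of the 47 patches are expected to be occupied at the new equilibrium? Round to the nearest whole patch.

29

Observed p* = 19/47 = 0.40426.
Balance m(1−p*) = e·p* gives e = m(1−p*)/p* = 0.16×0.59574/0.40426 = 0.23578.
New p* = m/(m+e) = 0.16000/(0.16000+0.10139) = 0.61211.
Expected occupied = 47 × 0.61211 = 28.77 ≈ 29.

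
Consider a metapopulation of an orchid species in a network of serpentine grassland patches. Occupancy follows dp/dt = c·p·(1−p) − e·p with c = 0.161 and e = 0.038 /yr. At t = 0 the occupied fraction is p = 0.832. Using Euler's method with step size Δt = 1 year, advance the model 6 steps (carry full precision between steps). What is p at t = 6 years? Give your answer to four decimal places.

0.7933

Update rule: p ← p + [c·p·(1−p) − e·p]·Δt with Δt = 1.
step 1: Δp = -0.00911, p = 0.82289
step 2: Δp = -0.00781, p = 0.81508
step 3: Δp = -0.00671, p = 0.80838
step 4: Δp = -0.00578, p = 0.80260
step 5: Δp = -0.00499, p = 0.79761
step 6: Δp = -0.00432, p = 0.79329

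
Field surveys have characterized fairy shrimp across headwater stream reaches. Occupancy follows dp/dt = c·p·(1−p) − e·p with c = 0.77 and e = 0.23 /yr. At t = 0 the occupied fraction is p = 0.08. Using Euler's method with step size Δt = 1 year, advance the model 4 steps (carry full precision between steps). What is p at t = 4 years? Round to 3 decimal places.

0.327

Update rule: p ← p + [c·p·(1−p) − e·p]·Δt with Δt = 1.
t = 1: p = 0.08000 + (+0.03827) = 0.11827
t = 2: p = 0.11827 + (+0.05310) = 0.17137
t = 3: p = 0.17137 + (+0.06993) = 0.24129
t = 4: p = 0.24129 + (+0.08547) = 0.32676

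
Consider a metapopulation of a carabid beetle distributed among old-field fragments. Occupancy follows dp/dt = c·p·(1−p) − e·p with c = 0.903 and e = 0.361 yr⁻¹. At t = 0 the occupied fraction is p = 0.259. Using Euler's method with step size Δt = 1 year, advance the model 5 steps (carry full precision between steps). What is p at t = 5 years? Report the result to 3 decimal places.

Update rule: p ← p + [c·p·(1−p) − e·p]·Δt with Δt = 1.
p: 0.25900 → 0.33880  (Δp = +0.07980)
p: 0.33880 → 0.41878  (Δp = +0.07998)
p: 0.41878 → 0.48740  (Δp = +0.06861)
p: 0.48740 → 0.53705  (Δp = +0.04966)
p: 0.53705 → 0.56769  (Δp = +0.03063)

0.568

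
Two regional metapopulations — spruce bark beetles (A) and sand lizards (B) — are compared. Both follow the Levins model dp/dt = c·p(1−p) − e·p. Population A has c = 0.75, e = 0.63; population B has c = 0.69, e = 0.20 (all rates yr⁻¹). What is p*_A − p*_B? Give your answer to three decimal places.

A: p*_A = 1 − 0.63/0.75 = 0.1600.
B: p*_B = 1 − 0.20/0.69 = 0.7101.
p*_A − p*_B = 0.1600 − 0.7101 = -0.5501.

-0.550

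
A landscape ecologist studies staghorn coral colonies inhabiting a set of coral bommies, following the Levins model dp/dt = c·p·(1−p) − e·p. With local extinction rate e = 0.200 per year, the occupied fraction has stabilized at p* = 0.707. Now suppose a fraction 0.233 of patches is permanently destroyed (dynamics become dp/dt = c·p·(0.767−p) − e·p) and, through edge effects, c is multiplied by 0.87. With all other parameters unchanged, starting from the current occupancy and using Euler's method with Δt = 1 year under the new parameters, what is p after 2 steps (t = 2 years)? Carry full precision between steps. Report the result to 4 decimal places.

Balance c(1−p*) = e gives c = e/(1 − 0.70700) = 0.200/0.29300 = 0.68259.
Starting from p₀ = 0.70700; update p ← p + (dp/dt)·Δt with the new parameters.
step 1: Δp = -0.11621, p = 0.59079
step 2: Δp = -0.05634, p = 0.53446

0.5345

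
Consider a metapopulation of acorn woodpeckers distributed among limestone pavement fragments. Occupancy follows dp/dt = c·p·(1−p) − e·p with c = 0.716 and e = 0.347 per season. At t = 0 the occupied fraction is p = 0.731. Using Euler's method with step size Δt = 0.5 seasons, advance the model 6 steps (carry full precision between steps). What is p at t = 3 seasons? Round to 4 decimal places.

0.5611

Update rule: p ← p + [c·p·(1−p) − e·p]·Δt with Δt = 0.5.
t = 0.5: p = 0.73100 + (-0.05643) = 0.67457
t = 1: p = 0.67457 + (-0.03845) = 0.63612
t = 1.5: p = 0.63612 + (-0.02750) = 0.60862
t = 2: p = 0.60862 + (-0.02032) = 0.58830
t = 2.5: p = 0.58830 + (-0.01536) = 0.57294
t = 3: p = 0.57294 + (-0.01181) = 0.56113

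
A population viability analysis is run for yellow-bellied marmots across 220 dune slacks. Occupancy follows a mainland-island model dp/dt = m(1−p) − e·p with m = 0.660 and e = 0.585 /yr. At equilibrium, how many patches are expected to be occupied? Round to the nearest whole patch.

p* = m/(m+e) = 0.660/1.2450 = 0.5301.
Expected occupied patches = N × p* = 220 × 0.5301 = 116.63 ≈ 117.

117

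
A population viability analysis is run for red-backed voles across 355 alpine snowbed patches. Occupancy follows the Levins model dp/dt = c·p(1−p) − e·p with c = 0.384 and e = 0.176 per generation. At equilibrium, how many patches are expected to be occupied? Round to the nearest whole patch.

192

p* = 1 − e/c = 1 − 0.176/0.384 = 0.5417.
Expected occupied patches = N × p* = 355 × 0.5417 = 192.29 ≈ 192.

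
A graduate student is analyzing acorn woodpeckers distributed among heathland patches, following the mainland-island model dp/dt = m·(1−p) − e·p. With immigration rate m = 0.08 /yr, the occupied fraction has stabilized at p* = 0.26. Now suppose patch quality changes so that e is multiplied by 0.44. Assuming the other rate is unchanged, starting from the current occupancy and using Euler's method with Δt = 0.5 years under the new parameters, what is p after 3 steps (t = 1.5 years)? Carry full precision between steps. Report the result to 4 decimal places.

0.3054

Balance m(1−p*) = e·p* gives e = m(1−p*)/p* = 0.08×0.74000/0.26000 = 0.22769.
Starting from p₀ = 0.26000; update p ← p + (dp/dt)·Δt with the new parameters.
p: 0.26000 → 0.27658  (Δp = +0.01658)
p: 0.27658 → 0.29166  (Δp = +0.01508)
p: 0.29166 → 0.30538  (Δp = +0.01372)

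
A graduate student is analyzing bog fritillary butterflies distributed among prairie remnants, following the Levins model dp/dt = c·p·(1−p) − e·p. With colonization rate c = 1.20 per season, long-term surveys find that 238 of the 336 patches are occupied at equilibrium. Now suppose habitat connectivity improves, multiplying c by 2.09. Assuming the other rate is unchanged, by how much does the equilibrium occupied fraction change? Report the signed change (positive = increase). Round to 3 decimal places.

Observed p* = 238/336 = 0.70833.
Balance c(1−p*) = e gives e = 1.20×(1 − 0.70833) = 0.35000.
New p* = 1 − e/c = 1 − 0.35000/2.50800 = 0.86045.
Δp* = 0.86045 − 0.70833 = +0.15212.

0.152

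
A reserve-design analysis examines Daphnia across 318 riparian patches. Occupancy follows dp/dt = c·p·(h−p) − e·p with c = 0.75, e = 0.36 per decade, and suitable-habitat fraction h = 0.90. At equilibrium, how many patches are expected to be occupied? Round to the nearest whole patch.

p* = h − e/c = 0.90 − 0.4800 = 0.4200.
Expected occupied patches = N × p* = 318 × 0.4200 = 133.56 ≈ 134.

134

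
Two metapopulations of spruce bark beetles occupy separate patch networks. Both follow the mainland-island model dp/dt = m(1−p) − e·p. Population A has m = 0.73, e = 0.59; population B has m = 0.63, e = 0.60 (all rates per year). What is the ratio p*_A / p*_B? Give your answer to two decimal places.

1.08

A: p*_A = m/(m+e) = 0.73/1.3200 = 0.5530.
B: p*_B = 0.63/1.2300 = 0.5122.
p*_A / p*_B = 0.5530/0.5122 = 1.0797.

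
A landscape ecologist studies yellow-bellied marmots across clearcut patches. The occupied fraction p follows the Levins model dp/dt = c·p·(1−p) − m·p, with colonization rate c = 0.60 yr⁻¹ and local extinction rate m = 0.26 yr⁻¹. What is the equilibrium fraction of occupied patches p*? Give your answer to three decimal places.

At equilibrium, colonization balances extinction: c·p*·(1−p*) = m·p*.
So p* = 1 − m/c = 1 − 0.26/0.60 = 1 − 0.4333 = 0.5667.

0.567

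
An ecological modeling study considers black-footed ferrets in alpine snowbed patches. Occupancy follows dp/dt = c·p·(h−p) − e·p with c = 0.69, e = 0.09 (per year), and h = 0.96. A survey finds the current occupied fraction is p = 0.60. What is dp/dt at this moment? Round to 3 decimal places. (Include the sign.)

Colonization term: c·p·(h−p) = 0.69×0.60×0.3600 = 0.14904.
Extinction term: e·p = 0.05400.
dp/dt = 0.14904 − 0.05400 = 0.09504.

0.095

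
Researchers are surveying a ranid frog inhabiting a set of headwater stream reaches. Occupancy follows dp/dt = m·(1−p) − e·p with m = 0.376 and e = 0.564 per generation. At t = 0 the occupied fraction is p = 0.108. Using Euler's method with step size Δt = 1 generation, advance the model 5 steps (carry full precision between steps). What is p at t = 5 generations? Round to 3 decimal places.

0.400

Update rule: p ← p + [m·(1−p) − e·p]·Δt with Δt = 1.
t = 1: p = 0.10800 + (+0.27448) = 0.38248
t = 2: p = 0.38248 + (+0.01647) = 0.39895
t = 3: p = 0.39895 + (+0.00099) = 0.39994
t = 4: p = 0.39994 + (+0.00006) = 0.40000
t = 5: p = 0.40000 + (+0.00000) = 0.40000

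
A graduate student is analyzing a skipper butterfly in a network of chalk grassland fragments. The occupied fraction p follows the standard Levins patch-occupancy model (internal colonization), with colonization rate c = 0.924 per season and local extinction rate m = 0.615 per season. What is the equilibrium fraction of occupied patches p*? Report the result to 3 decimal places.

0.334

Setting dp/dt = 0 and dividing through by p* gives c·(1−p*) = m.
So p* = 1 − m/c = 1 − 0.615/0.924 = 1 − 0.6656 = 0.3344.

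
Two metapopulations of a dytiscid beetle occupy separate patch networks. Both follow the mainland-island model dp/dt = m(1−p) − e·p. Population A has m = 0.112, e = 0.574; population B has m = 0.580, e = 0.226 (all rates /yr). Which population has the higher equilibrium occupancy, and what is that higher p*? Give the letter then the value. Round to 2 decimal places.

A: p*_A = m/(m+e) = 0.112/0.6860 = 0.1633.
B: p*_B = 0.580/0.8060 = 0.7196.
B is higher at 0.7196.

B, 0.72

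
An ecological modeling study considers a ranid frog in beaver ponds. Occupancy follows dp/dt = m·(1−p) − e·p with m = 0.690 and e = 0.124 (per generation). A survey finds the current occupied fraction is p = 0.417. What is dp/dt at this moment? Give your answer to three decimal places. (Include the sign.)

0.351

Colonization term: m·(1−p) = 0.690×0.5830 = 0.40227.
Extinction term: e·p = 0.05171.
dp/dt = 0.40227 − 0.05171 = 0.35056.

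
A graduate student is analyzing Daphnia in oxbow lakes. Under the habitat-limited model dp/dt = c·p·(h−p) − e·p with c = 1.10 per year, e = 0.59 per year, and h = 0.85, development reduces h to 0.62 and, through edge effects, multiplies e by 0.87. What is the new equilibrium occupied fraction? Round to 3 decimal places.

Before: p* = h − e/c = 0.85 − 0.59/1.10 = 0.85 − 0.5364 = 0.3136.
After: c = 1.1, e = 0.5133, h = 0.62; p* = 0.62 − 0.5133/1.1 = 0.1534.

0.153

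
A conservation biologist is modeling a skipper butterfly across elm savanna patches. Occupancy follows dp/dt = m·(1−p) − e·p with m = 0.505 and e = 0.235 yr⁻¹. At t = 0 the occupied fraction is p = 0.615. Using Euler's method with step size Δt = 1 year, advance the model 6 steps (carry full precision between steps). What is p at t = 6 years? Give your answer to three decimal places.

0.682

Update rule: p ← p + [m·(1−p) − e·p]·Δt with Δt = 1.
step 1: Δp = +0.04990, p = 0.66490
step 2: Δp = +0.01297, p = 0.67787
step 3: Δp = +0.00337, p = 0.68125
step 4: Δp = +0.00088, p = 0.68212
step 5: Δp = +0.00023, p = 0.68235
step 6: Δp = +0.00006, p = 0.68241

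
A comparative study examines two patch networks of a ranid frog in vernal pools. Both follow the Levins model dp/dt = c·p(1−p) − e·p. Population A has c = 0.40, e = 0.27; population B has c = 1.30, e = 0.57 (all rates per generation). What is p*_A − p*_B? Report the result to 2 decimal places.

A: p*_A = 1 − 0.27/0.40 = 0.3250.
B: p*_B = 1 − 0.57/1.30 = 0.5615.
p*_A − p*_B = 0.3250 − 0.5615 = -0.2365.

-0.24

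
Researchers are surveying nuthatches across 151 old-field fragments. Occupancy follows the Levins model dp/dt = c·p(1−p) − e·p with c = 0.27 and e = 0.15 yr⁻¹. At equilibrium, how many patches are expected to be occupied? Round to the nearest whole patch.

p* = 1 − e/c = 1 − 0.15/0.27 = 0.4444.
Expected occupied patches = N × p* = 151 × 0.4444 = 67.11 ≈ 67.

67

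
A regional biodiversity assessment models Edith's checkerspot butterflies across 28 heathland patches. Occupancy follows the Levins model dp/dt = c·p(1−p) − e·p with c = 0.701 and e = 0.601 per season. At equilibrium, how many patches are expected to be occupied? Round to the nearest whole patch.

p* = 1 − e/c = 1 − 0.601/0.701 = 0.1427.
Expected occupied patches = N × p* = 28 × 0.1427 = 3.99 ≈ 4.

4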